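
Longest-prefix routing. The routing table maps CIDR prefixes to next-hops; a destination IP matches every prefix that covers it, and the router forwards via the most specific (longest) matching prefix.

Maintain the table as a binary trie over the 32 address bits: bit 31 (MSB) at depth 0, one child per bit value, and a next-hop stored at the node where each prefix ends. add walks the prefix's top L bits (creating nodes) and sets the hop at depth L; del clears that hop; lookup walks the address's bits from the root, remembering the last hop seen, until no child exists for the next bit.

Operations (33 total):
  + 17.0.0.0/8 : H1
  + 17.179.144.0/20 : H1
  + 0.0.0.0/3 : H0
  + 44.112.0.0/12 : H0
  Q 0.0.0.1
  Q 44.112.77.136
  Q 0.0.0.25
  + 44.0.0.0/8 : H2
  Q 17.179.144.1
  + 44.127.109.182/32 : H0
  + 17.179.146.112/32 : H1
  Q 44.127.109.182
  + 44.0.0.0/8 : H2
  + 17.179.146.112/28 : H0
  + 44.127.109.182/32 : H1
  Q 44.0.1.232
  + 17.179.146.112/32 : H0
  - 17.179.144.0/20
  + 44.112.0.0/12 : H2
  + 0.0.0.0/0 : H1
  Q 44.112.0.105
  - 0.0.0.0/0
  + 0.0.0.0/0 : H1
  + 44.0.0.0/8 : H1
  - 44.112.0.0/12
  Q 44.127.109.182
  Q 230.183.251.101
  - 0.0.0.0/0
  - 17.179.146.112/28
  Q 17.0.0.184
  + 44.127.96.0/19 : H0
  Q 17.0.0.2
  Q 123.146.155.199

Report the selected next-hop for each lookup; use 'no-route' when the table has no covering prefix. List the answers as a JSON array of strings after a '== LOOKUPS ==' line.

Process each operation:
  + 17.0.0.0/8 (H1) depth=8
  + 17.179.144.0/20 (H1) depth=20
  + 0.0.0.0/3 (H0) depth=3
  + 44.112.0.0/12 (H0) depth=12
  Q 0.0.0.1: descend 000 ; hops seen [H0] ; pick H0
  Q 44.112.77.136: descend 001011000111 ; hops seen [H0] ; pick H0
  Q 0.0.0.25: descend 000 ; hops seen [H0] ; pick H0
  + 44.0.0.0/8 (H2) depth=8
  Q 17.179.144.1: descend 00010001101100111001 ; hops seen [H0,H1,H1] ; pick H1
  + 44.127.109.182/32 (H0) depth=32
  + 17.179.146.112/32 (H1) depth=32
  Q 44.127.109.182: descend 00101100011111110110110110110110 ; hops seen [H2,H0,H0] ; pick H0
  + 44.0.0.0/8 (H2) depth=8
  + 17.179.146.112/28 (H0) depth=28
  + 44.127.109.182/32 (H1) depth=32
  Q 44.0.1.232: descend 001011000 ; hops seen [H2] ; pick H2
  + 17.179.146.112/32 (H0) depth=32
  del 17.179.144.0/20 (clear depth 20)
  + 44.112.0.0/12 (H2) depth=12
  + 0.0.0.0/0 (H1) depth=0
  Q 44.112.0.105: descend 001011000111 ; hops seen [H1,H2,H2] ; pick H2
  del 0.0.0.0/0 (clear depth 0)
  + 0.0.0.0/0 (H1) depth=0
  + 44.0.0.0/8 (H1) depth=8
  del 44.112.0.0/12 (clear depth 12)
  Q 44.127.109.182: descend 00101100011111110110110110110110 ; hops seen [H1,H1,H1] ; pick H1
  Q 230.183.251.101: descend ε ; hops seen [H1] ; pick H1
  del 0.0.0.0/0 (clear depth 0)
  del 17.179.146.112/28 (clear depth 28)
  Q 17.0.0.184: descend 00010001 ; hops seen [H0,H1] ; pick H1
  + 44.127.96.0/19 (H0) depth=19
  Q 17.0.0.2: descend 00010001 ; hops seen [H0,H1] ; pick H1
  Q 123.146.155.199: descend 0 ; hops seen [∅] ; pick no-route

== LOOKUPS ==
["H0","H0","H0","H1","H0","H2","H2","H1","H1","H1","H1","no-route"]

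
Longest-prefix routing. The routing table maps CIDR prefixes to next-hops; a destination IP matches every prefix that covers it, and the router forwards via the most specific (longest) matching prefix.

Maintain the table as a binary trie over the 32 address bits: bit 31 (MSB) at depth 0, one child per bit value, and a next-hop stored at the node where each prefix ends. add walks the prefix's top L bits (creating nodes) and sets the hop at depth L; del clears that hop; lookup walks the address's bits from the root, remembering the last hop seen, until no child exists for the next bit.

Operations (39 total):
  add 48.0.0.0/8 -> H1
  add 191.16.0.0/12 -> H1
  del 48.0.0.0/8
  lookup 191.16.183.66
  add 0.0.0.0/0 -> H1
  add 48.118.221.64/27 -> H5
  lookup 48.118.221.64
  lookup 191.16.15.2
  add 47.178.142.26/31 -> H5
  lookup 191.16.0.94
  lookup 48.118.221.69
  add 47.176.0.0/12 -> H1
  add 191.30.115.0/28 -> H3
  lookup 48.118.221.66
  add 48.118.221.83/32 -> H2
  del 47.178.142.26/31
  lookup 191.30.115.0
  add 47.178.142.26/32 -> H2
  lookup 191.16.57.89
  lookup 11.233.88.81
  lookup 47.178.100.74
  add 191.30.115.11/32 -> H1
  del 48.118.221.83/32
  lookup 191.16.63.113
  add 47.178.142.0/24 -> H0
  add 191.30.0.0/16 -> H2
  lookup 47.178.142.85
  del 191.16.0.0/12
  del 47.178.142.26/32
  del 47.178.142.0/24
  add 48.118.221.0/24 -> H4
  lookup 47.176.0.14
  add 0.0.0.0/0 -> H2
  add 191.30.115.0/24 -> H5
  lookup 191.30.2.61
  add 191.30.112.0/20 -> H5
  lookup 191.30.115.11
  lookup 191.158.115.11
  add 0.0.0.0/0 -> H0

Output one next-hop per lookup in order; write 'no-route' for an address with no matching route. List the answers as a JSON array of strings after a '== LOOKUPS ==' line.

Process each operation:
  + 48.0.0.0/8 (H1) depth=8
  + 191.16.0.0/12 (H1) depth=12
  - 48.0.0.0/8 clear@8
  lookup 191.16.183.66: bits 101111110001 walk d0:-→d1:-→d2:-→d3:-→d4:-→d5:-→d6:-→d7:-→d8:-→d9:-→d10:-→d11:-→d12:H1 -> H1
  + 0.0.0.0/0 (H1) depth=0
  + 48.118.221.64/27 (H5) depth=27
  lookup 48.118.221.64: bits 001100000111011011011101010 walk d0:H1→d1:-→d2:-→d3:-→d4:-→d5:-→d6:-→d7:-→d8:-→d9:-→d10:-→d11:-→d12:-→d13:-→d14:-→d15:-→d16:-→d17:-→d18:-→d19:-→d20:-→d21:-→d22:-→d23:-→d24:-→d25:-→d26:-→d27:H5 -> H5
  lookup 191.16.15.2: bits 101111110001 walk d0:H1→d1:-→d2:-→d3:-→d4:-→d5:-→d6:-→d7:-→d8:-→d9:-→d10:-→d11:-→d12:H1 -> H1
  + 47.178.142.26/31 (H5) depth=31
  lookup 191.16.0.94: bits 101111110001 walk d0:H1→d1:-→d2:-→d3:-→d4:-→d5:-→d6:-→d7:-→d8:-→d9:-→d10:-→d11:-→d12:H1 -> H1
  lookup 48.118.221.69: bits 001100000111011011011101010 walk d0:H1→d1:-→d2:-→d3:-→d4:-→d5:-→d6:-→d7:-→d8:-→d9:-→d10:-→d11:-→d12:-→d13:-→d14:-→d15:-→d16:-→d17:-→d18:-→d19:-→d20:-→d21:-→d22:-→d23:-→d24:-→d25:-→d26:-→d27:H5 -> H5
  + 47.176.0.0/12 (H1) depth=12
  + 191.30.115.0/28 (H3) depth=28
  lookup 48.118.221.66: bits 001100000111011011011101010 walk d0:H1→d1:-→d2:-→d3:-→d4:-→d5:-→d6:-→d7:-→d8:-→d9:-→d10:-→d11:-→d12:-→d13:-→d14:-→d15:-→d16:-→d17:-→d18:-→d19:-→d20:-→d21:-→d22:-→d23:-→d24:-→d25:-→d26:-→d27:H5 -> H5
  + 48.118.221.83/32 (H2) depth=32
  - 47.178.142.26/31 clear@31
  lookup 191.30.115.0: bits 1011111100011110011100110000 walk d0:H1→d1:-→d2:-→d3:-→d4:-→d5:-→d6:-→d7:-→d8:-→d9:-→d10:-→d11:-→d12:H1→d13:-→d14:-→d15:-→d16:-→d17:-→d18:-→d19:-→d20:-→d21:-→d22:-→d23:-→d24:-→d25:-→d26:-→d27:-→d28:H3 -> H3
  + 47.178.142.26/32 (H2) depth=32
  lookup 191.16.57.89: bits 101111110001 walk d0:H1→d1:-→d2:-→d3:-→d4:-→d5:-→d6:-→d7:-→d8:-→d9:-→d10:-→d11:-→d12:H1 -> H1
  lookup 11.233.88.81: bits 00 walk d0:H1→d1:-→d2:- -> H1
  lookup 47.178.100.74: bits 0010111110110010 walk d0:H1→d1:-→d2:-→d3:-→d4:-→d5:-→d6:-→d7:-→d8:-→d9:-→d10:-→d11:-→d12:H1→d13:-→d14:-→d15:-→d16:- -> H1
  + 191.30.115.11/32 (H1) depth=32
  - 48.118.221.83/32 clear@32
  lookup 191.16.63.113: bits 101111110001 walk d0:H1→d1:-→d2:-→d3:-→d4:-→d5:-→d6:-→d7:-→d8:-→d9:-→d10:-→d11:-→d12:H1 -> H1
  + 47.178.142.0/24 (H0) depth=24
  + 191.30.0.0/16 (H2) depth=16
  lookup 47.178.142.85: bits 0010111110110010100011100 walk d0:H1→d1:-→d2:-→d3:-→d4:-→d5:-→d6:-→d7:-→d8:-→d9:-→d10:-→d11:-→d12:H1→d13:-→d14:-→d15:-→d16:-→d17:-→d18:-→d19:-→d20:-→d21:-→d22:-→d23:-→d24:H0→d25:- -> H0
  - 191.16.0.0/12 clear@12
  - 47.178.142.26/32 clear@32
  - 47.178.142.0/24 clear@24
  + 48.118.221.0/24 (H4) depth=24
  lookup 47.176.0.14: bits 00101111101100 walk d0:H1→d1:-→d2:-→d3:-→d4:-→d5:-→d6:-→d7:-→d8:-→d9:-→d10:-→d11:-→d12:H1→d13:-→d14:- -> H1
  + 0.0.0.0/0 (H2) depth=0
  + 191.30.115.0/24 (H5) depth=24
  lookup 191.30.2.61: bits 10111111000111100 walk d0:H2→d1:-→d2:-→d3:-→d4:-→d5:-→d6:-→d7:-→d8:-→d9:-→d10:-→d11:-→d12:-→d13:-→d14:-→d15:-→d16:H2→d17:- -> H2
  + 191.30.112.0/20 (H5) depth=20
  lookup 191.30.115.11: bits 10111111000111100111001100001011 walk d0:H2→d1:-→d2:-→d3:-→d4:-→d5:-→d6:-→d7:-→d8:-→d9:-→d10:-→d11:-→d12:-→d13:-→d14:-→d15:-→d16:H2→d17:-→d18:-→d19:-→d20:H5→d21:-→d22:-→d23:-→d24:H5→d25:-→d26:-→d27:-→d28:H3→d29:-→d30:-→d31:-→d32:H1 -> H1
  lookup 191.158.115.11: bits 10111111 walk d0:H2→d1:-→d2:-→d3:-→d4:-→d5:-→d6:-→d7:-→d8:- -> H2
  + 0.0.0.0/0 (H0) depth=0

== LOOKUPS ==
["H1","H5","H1","H1","H5","H5","H3","H1","H1","H1","H1","H0","H1","H2","H1","H2"]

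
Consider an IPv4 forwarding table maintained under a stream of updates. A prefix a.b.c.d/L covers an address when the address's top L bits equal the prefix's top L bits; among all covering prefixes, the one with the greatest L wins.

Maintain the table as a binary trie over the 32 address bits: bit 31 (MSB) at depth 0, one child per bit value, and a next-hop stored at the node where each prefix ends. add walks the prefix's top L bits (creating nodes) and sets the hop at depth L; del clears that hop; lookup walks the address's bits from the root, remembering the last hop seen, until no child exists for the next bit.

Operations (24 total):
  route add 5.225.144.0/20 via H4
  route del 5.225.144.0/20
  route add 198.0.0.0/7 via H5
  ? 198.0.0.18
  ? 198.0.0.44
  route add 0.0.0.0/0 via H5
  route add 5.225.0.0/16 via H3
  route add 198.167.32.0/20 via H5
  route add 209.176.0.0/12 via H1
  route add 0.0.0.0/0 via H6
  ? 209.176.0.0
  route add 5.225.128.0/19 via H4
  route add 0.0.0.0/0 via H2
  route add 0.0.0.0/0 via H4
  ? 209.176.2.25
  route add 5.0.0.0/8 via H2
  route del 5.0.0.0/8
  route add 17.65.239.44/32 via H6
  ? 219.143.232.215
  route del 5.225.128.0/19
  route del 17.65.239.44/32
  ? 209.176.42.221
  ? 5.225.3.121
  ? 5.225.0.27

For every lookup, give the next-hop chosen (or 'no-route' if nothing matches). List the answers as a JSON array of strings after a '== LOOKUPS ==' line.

Apply in order:
  add 5.225.144.0/20 -> H4 at depth 20
  del 5.225.144.0/20 (clear depth 20)
  add 198.0.0.0/7 -> H5 at depth 7
  lookup 198.0.0.18: bits 1100011 walk d0:-→d1:-→d2:-→d3:-→d4:-→d5:-→d6:-→d7:H5 -> H5
  lookup 198.0.0.44: bits 1100011 walk d0:-→d1:-→d2:-→d3:-→d4:-→d5:-→d6:-→d7:H5 -> H5
  add 0.0.0.0/0 -> H5 at depth 0
  add 5.225.0.0/16 -> H3 at depth 16
  add 198.167.32.0/20 -> H5 at depth 20
  add 209.176.0.0/12 -> H1 at depth 12
  add 0.0.0.0/0 -> H6 at depth 0
  lookup 209.176.0.0: bits 110100011011 walk d0:H6→d1:-→d2:-→d3:-→d4:-→d5:-→d6:-→d7:-→d8:-→d9:-→d10:-→d11:-→d12:H1 -> H1
  add 5.225.128.0/19 -> H4 at depth 19
  add 0.0.0.0/0 -> H2 at depth 0
  add 0.0.0.0/0 -> H4 at depth 0
  lookup 209.176.2.25: bits 110100011011 walk d0:H4→d1:-→d2:-→d3:-→d4:-→d5:-→d6:-→d7:-→d8:-→d9:-→d10:-→d11:-→d12:H1 -> H1
  add 5.0.0.0/8 -> H2 at depth 8
  del 5.0.0.0/8 (clear depth 8)
  add 17.65.239.44/32 -> H6 at depth 32
  lookup 219.143.232.215: bits 1101 walk d0:H4→d1:-→d2:-→d3:-→d4:- -> H4
  del 5.225.128.0/19 (clear depth 19)
  del 17.65.239.44/32 (clear depth 32)
  lookup 209.176.42.221: bits 110100011011 walk d0:H4→d1:-→d2:-→d3:-→d4:-→d5:-→d6:-→d7:-→d8:-→d9:-→d10:-→d11:-→d12:H1 -> H1
  lookup 5.225.3.121: bits 0000010111100001 walk d0:H4→d1:-→d2:-→d3:-→d4:-→d5:-→d6:-→d7:-→d8:-→d9:-→d10:-→d11:-→d12:-→d13:-→d14:-→d15:-→d16:H3 -> H3
  lookup 5.225.0.27: bits 0000010111100001 walk d0:H4→d1:-→d2:-→d3:-→d4:-→d5:-→d6:-→d7:-→d8:-→d9:-→d10:-→d11:-→d12:-→d13:-→d14:-→d15:-→d16:H3 -> H3

== LOOKUPS ==
["H5","H5","H1","H1","H4","H1","H3","H3"]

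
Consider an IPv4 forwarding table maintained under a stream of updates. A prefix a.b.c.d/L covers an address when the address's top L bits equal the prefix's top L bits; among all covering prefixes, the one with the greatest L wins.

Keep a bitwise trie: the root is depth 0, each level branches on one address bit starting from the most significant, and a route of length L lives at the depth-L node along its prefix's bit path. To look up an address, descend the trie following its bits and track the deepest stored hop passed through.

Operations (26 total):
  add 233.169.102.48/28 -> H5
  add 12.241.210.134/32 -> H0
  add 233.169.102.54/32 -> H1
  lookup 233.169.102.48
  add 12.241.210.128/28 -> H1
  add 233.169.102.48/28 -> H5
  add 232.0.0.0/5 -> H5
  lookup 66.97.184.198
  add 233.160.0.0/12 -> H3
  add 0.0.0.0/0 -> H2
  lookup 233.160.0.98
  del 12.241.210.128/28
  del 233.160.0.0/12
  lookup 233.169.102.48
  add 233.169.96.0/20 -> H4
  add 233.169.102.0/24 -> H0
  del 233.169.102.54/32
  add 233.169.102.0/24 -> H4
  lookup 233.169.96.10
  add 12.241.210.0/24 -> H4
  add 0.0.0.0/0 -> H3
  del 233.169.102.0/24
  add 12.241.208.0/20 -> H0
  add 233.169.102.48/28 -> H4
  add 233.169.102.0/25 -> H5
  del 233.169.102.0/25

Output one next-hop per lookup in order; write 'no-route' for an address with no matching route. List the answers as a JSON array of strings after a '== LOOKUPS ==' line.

Process each operation:
  add 233.169.102.48/28 -> H5 at depth 28
  add 12.241.210.134/32 -> H0 at depth 32
  add 233.169.102.54/32 -> H1 at depth 32
  Q 233.169.102.48: descend 11101001101010010110011000110 ; hops seen [H5] ; pick H5
  add 12.241.210.128/28 -> H1 at depth 28
  add 233.169.102.48/28 -> H5 at depth 28
  add 232.0.0.0/5 -> H5 at depth 5
  Q 66.97.184.198: descend 0 ; hops seen [∅] ; pick no-route
  add 233.160.0.0/12 -> H3 at depth 12
  add 0.0.0.0/0 -> H2 at depth 0
  Q 233.160.0.98: descend 111010011010 ; hops seen [H2,H5,H3] ; pick H3
  del 12.241.210.128/28 (clear depth 28)
  del 233.160.0.0/12 (clear depth 12)
  Q 233.169.102.48: descend 11101001101010010110011000110 ; hops seen [H2,H5,H5] ; pick H5
  add 233.169.96.0/20 -> H4 at depth 20
  add 233.169.102.0/24 -> H0 at depth 24
  del 233.169.102.54/32 (clear depth 32)
  add 233.169.102.0/24 -> H4 at depth 24
  Q 233.169.96.10: descend 111010011010100101100 ; hops seen [H2,H5,H4] ; pick H4
  add 12.241.210.0/24 -> H4 at depth 24
  add 0.0.0.0/0 -> H3 at depth 0
  del 233.169.102.0/24 (clear depth 24)
  add 12.241.208.0/20 -> H0 at depth 20
  add 233.169.102.48/28 -> H4 at depth 28
  add 233.169.102.0/25 -> H5 at depth 25
  del 233.169.102.0/25 (clear depth 25)

== LOOKUPS ==
["H5","no-route","H3","H5","H4"]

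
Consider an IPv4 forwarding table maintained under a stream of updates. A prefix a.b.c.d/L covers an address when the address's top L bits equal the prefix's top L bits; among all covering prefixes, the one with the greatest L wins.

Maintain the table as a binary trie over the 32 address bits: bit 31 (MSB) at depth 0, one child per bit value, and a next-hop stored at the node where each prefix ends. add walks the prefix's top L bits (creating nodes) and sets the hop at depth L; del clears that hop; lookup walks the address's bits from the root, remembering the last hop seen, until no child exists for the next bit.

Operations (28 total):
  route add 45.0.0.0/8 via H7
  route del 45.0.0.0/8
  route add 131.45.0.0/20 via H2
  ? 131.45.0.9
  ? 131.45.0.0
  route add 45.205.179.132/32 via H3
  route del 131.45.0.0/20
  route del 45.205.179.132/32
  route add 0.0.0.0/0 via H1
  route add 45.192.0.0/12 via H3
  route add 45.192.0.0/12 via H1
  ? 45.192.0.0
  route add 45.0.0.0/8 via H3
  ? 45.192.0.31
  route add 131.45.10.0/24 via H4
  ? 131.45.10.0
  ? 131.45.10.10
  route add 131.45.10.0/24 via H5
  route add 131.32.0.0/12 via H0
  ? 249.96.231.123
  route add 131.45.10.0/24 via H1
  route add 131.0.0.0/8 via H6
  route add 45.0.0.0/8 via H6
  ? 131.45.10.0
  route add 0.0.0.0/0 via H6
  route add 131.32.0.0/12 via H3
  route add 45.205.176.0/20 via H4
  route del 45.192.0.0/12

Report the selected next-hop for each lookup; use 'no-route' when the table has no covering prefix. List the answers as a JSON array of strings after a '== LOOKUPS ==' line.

Apply in order:
  + 45.0.0.0/8 (H7) depth=8
  del 45.0.0.0/8 (clear depth 8)
  + 131.45.0.0/20 (H2) depth=20
  lookup 131.45.0.9: bits 10000011001011010000 walk d0:-→d1:-→d2:-→d3:-→d4:-→d5:-→d6:-→d7:-→d8:-→d9:-→d10:-→d11:-→d12:-→d13:-→d14:-→d15:-→d16:-→d17:-→d18:-→d19:-→d20:H2 -> H2
  lookup 131.45.0.0: bits 10000011001011010000 walk d0:-→d1:-→d2:-→d3:-→d4:-→d5:-→d6:-→d7:-→d8:-→d9:-→d10:-→d11:-→d12:-→d13:-→d14:-→d15:-→d16:-→d17:-→d18:-→d19:-→d20:H2 -> H2
  + 45.205.179.132/32 (H3) depth=32
  del 131.45.0.0/20 (clear depth 20)
  del 45.205.179.132/32 (clear depth 32)
  + 0.0.0.0/0 (H1) depth=0
  + 45.192.0.0/12 (H3) depth=12
  + 45.192.0.0/12 (H1) depth=12
  lookup 45.192.0.0: bits 001011011100 walk d0:H1→d1:-→d2:-→d3:-→d4:-→d5:-→d6:-→d7:-→d8:-→d9:-→d10:-→d11:-→d12:H1 -> H1
  + 45.0.0.0/8 (H3) depth=8
  lookup 45.192.0.31: bits 001011011100 walk d0:H1→d1:-→d2:-→d3:-→d4:-→d5:-→d6:-→d7:-→d8:H3→d9:-→d10:-→d11:-→d12:H1 -> H1
  + 131.45.10.0/24 (H4) depth=24
  lookup 131.45.10.0: bits 100000110010110100001010 walk d0:H1→d1:-→d2:-→d3:-→d4:-→d5:-→d6:-→d7:-→d8:-→d9:-→d10:-→d11:-→d12:-→d13:-→d14:-→d15:-→d16:-→d17:-→d18:-→d19:-→d20:-→d21:-→d22:-→d23:-→d24:H4 -> H4
  lookup 131.45.10.10: bits 100000110010110100001010 walk d0:H1→d1:-→d2:-→d3:-→d4:-→d5:-→d6:-→d7:-→d8:-→d9:-→d10:-→d11:-→d12:-→d13:-→d14:-→d15:-→d16:-→d17:-→d18:-→d19:-→d20:-→d21:-→d22:-→d23:-→d24:H4 -> H4
  + 131.45.10.0/24 (H5) depth=24
  + 131.32.0.0/12 (H0) depth=12
  lookup 249.96.231.123: bits 1 walk d0:H1→d1:- -> H1
  + 131.45.10.0/24 (H1) depth=24
  + 131.0.0.0/8 (H6) depth=8
  + 45.0.0.0/8 (H6) depth=8
  lookup 131.45.10.0: bits 100000110010110100001010 walk d0:H1→d1:-→d2:-→d3:-→d4:-→d5:-→d6:-→d7:-→d8:H6→d9:-→d10:-→d11:-→d12:H0→d13:-→d14:-→d15:-→d16:-→d17:-→d18:-→d19:-→d20:-→d21:-→d22:-→d23:-→d24:H1 -> H1
  + 0.0.0.0/0 (H6) depth=0
  + 131.32.0.0/12 (H3) depth=12
  + 45.205.176.0/20 (H4) depth=20
  del 45.192.0.0/12 (clear depth 12)

== LOOKUPS ==
["H2","H2","H1","H1","H4","H4","H1","H1"]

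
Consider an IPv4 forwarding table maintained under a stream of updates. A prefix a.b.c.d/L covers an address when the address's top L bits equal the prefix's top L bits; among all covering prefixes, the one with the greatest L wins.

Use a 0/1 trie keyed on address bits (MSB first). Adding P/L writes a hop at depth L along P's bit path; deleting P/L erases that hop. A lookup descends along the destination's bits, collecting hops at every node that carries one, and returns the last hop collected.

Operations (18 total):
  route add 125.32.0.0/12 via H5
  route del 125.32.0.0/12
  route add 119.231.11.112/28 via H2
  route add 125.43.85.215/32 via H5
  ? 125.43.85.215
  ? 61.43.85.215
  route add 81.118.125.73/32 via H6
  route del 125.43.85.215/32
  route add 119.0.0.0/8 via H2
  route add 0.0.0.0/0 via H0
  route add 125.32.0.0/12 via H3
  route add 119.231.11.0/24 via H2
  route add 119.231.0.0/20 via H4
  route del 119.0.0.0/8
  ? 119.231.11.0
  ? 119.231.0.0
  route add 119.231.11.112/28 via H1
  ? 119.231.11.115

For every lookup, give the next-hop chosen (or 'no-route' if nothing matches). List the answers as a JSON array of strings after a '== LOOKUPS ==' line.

Process each operation:
  add 125.32.0.0/12 -> H5 at depth 12
  del 125.32.0.0/12 (clear depth 12)
  add 119.231.11.112/28 -> H2 at depth 28
  add 125.43.85.215/32 -> H5 at depth 32
  lookup 125.43.85.215: bits 01111101001010110101010111010111 walk d0:-→d1:-→d2:-→d3:-→d4:-→d5:-→d6:-→d7:-→d8:-→d9:-→d10:-→d11:-→d12:-→d13:-→d14:-→d15:-→d16:-→d17:-→d18:-→d19:-→d20:-→d21:-→d22:-→d23:-→d24:-→d25:-→d26:-→d27:-→d28:-→d29:-→d30:-→d31:-→d32:H5 -> H5
  lookup 61.43.85.215: bits 0 walk d0:-→d1:- -> no-route
  add 81.118.125.73/32 -> H6 at depth 32
  del 125.43.85.215/32 (clear depth 32)
  add 119.0.0.0/8 -> H2 at depth 8
  add 0.0.0.0/0 -> H0 at depth 0
  add 125.32.0.0/12 -> H3 at depth 12
  add 119.231.11.0/24 -> H2 at depth 24
  add 119.231.0.0/20 -> H4 at depth 20
  del 119.0.0.0/8 (clear depth 8)
  lookup 119.231.11.0: bits 0111011111100111000010110 walk d0:H0→d1:-→d2:-→d3:-→d4:-→d5:-→d6:-→d7:-→d8:-→d9:-→d10:-→d11:-→d12:-→d13:-→d14:-→d15:-→d16:-→d17:-→d18:-→d19:-→d20:H4→d21:-→d22:-→d23:-→d24:H2→d25:- -> H2
  lookup 119.231.0.0: bits 01110111111001110000 walk d0:H0→d1:-→d2:-→d3:-→d4:-→d5:-→d6:-→d7:-→d8:-→d9:-→d10:-→d11:-→d12:-→d13:-→d14:-→d15:-→d16:-→d17:-→d18:-→d19:-→d20:H4 -> H4
  add 119.231.11.112/28 -> H1 at depth 28
  lookup 119.231.11.115: bits 0111011111100111000010110111 walk d0:H0→d1:-→d2:-→d3:-→d4:-→d5:-→d6:-→d7:-→d8:-→d9:-→d10:-→d11:-→d12:-→d13:-→d14:-→d15:-→d16:-→d17:-→d18:-→d19:-→d20:H4→d21:-→d22:-→d23:-→d24:H2→d25:-→d26:-→d27:-→d28:H1 -> H1

== LOOKUPS ==
["H5","no-route","H2","H4","H1"]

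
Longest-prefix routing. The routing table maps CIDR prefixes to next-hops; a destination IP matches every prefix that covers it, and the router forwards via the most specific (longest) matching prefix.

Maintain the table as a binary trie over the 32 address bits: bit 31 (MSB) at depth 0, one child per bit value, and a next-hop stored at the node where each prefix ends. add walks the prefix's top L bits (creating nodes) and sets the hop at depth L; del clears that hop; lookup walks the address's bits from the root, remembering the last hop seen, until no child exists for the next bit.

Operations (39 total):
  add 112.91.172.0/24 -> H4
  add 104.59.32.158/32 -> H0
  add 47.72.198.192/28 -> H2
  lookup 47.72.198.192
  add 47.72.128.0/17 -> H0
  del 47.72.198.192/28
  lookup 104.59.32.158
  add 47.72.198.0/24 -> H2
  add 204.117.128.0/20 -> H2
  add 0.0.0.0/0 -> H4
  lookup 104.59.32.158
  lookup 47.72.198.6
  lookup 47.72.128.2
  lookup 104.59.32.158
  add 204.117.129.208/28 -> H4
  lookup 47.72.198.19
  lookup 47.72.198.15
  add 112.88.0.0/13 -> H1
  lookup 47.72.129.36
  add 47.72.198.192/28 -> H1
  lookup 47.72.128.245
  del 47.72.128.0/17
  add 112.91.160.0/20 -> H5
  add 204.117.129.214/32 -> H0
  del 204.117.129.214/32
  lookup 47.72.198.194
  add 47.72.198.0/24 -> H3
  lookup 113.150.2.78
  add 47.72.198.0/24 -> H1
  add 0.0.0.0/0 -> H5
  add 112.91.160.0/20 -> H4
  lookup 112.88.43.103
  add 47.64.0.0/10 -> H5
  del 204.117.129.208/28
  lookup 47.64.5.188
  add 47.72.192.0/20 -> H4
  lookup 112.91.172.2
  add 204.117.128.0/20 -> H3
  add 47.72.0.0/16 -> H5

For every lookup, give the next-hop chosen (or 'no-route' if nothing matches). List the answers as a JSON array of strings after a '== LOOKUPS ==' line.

Apply in order:
  add 112.91.172.0/24 -> H4 at depth 24
  add 104.59.32.158/32 -> H0 at depth 32
  add 47.72.198.192/28 -> H2 at depth 28
  ? 47.72.198.192  path d0:-→d1:-→d2:-→d3:-→d4:-→d5:-→d6:-→d7:-→d8:-→d9:-→d10:-→d11:-→d12:-→d13:-→d14:-→d15:-→d16:-→d17:-→d18:-→d19:-→d20:-→d21:-→d22:-→d23:-→d24:-→d25:-→d26:-→d27:-→d28:H2  best=H2
  add 47.72.128.0/17 -> H0 at depth 17
  del 47.72.198.192/28 (clear depth 28)
  ? 104.59.32.158  path d0:-→d1:-→d2:-→d3:-→d4:-→d5:-→d6:-→d7:-→d8:-→d9:-→d10:-→d11:-→d12:-→d13:-→d14:-→d15:-→d16:-→d17:-→d18:-→d19:-→d20:-→d21:-→d22:-→d23:-→d24:-→d25:-→d26:-→d27:-→d28:-→d29:-→d30:-→d31:-→d32:H0  best=H0
  add 47.72.198.0/24 -> H2 at depth 24
  add 204.117.128.0/20 -> H2 at depth 20
  add 0.0.0.0/0 -> H4 at depth 0
  ? 104.59.32.158  path d0:H4→d1:-→d2:-→d3:-→d4:-→d5:-→d6:-→d7:-→d8:-→d9:-→d10:-→d11:-→d12:-→d13:-→d14:-→d15:-→d16:-→d17:-→d18:-→d19:-→d20:-→d21:-→d22:-→d23:-→d24:-→d25:-→d26:-→d27:-→d28:-→d29:-→d30:-→d31:-→d32:H0  best=H0
  ? 47.72.198.6  path d0:H4→d1:-→d2:-→d3:-→d4:-→d5:-→d6:-→d7:-→d8:-→d9:-→d10:-→d11:-→d12:-→d13:-→d14:-→d15:-→d16:-→d17:H0→d18:-→d19:-→d20:-→d21:-→d22:-→d23:-→d24:H2  best=H2
  ? 47.72.128.2  path d0:H4→d1:-→d2:-→d3:-→d4:-→d5:-→d6:-→d7:-→d8:-→d9:-→d10:-→d11:-→d12:-→d13:-→d14:-→d15:-→d16:-→d17:H0  best=H0
  ? 104.59.32.158  path d0:H4→d1:-→d2:-→d3:-→d4:-→d5:-→d6:-→d7:-→d8:-→d9:-→d10:-→d11:-→d12:-→d13:-→d14:-→d15:-→d16:-→d17:-→d18:-→d19:-→d20:-→d21:-→d22:-→d23:-→d24:-→d25:-→d26:-→d27:-→d28:-→d29:-→d30:-→d31:-→d32:H0  best=H0
  add 204.117.129.208/28 -> H4 at depth 28
  ? 47.72.198.19  path d0:H4→d1:-→d2:-→d3:-→d4:-→d5:-→d6:-→d7:-→d8:-→d9:-→d10:-→d11:-→d12:-→d13:-→d14:-→d15:-→d16:-→d17:H0→d18:-→d19:-→d20:-→d21:-→d22:-→d23:-→d24:H2  best=H2
  ? 47.72.198.15  path d0:H4→d1:-→d2:-→d3:-→d4:-→d5:-→d6:-→d7:-→d8:-→d9:-→d10:-→d11:-→d12:-→d13:-→d14:-→d15:-→d16:-→d17:H0→d18:-→d19:-→d20:-→d21:-→d22:-→d23:-→d24:H2  best=H2
  add 112.88.0.0/13 -> H1 at depth 13
  ? 47.72.129.36  path d0:H4→d1:-→d2:-→d3:-→d4:-→d5:-→d6:-→d7:-→d8:-→d9:-→d10:-→d11:-→d12:-→d13:-→d14:-→d15:-→d16:-→d17:H0  best=H0
  add 47.72.198.192/28 -> H1 at depth 28
  ? 47.72.128.245  path d0:H4→d1:-→d2:-→d3:-→d4:-→d5:-→d6:-→d7:-→d8:-→d9:-→d10:-→d11:-→d12:-→d13:-→d14:-→d15:-→d16:-→d17:H0  best=H0
  del 47.72.128.0/17 (clear depth 17)
  add 112.91.160.0/20 -> H5 at depth 20
  add 204.117.129.214/32 -> H0 at depth 32
  del 204.117.129.214/32 (clear depth 32)
  ? 47.72.198.194  path d0:H4→d1:-→d2:-→d3:-→d4:-→d5:-→d6:-→d7:-→d8:-→d9:-→d10:-→d11:-→d12:-→d13:-→d14:-→d15:-→d16:-→d17:-→d18:-→d19:-→d20:-→d21:-→d22:-→d23:-→d24:H2→d25:-→d26:-→d27:-→d28:H1  best=H1
  add 47.72.198.0/24 -> H3 at depth 24
  ? 113.150.2.78  path d0:H4→d1:-→d2:-→d3:-→d4:-→d5:-→d6:-→d7:-  best=H4
  add 47.72.198.0/24 -> H1 at depth 24
  add 0.0.0.0/0 -> H5 at depth 0
  add 112.91.160.0/20 -> H4 at depth 20
  ? 112.88.43.103  path d0:H5→d1:-→d2:-→d3:-→d4:-→d5:-→d6:-→d7:-→d8:-→d9:-→d10:-→d11:-→d12:-→d13:H1→d14:-  best=H1
  add 47.64.0.0/10 -> H5 at depth 10
  del 204.117.129.208/28 (clear depth 28)
  ? 47.64.5.188  path d0:H5→d1:-→d2:-→d3:-→d4:-→d5:-→d6:-→d7:-→d8:-→d9:-→d10:H5→d11:-→d12:-  best=H5
  add 47.72.192.0/20 -> H4 at depth 20
  ? 112.91.172.2  path d0:H5→d1:-→d2:-→d3:-→d4:-→d5:-→d6:-→d7:-→d8:-→d9:-→d10:-→d11:-→d12:-→d13:H1→d14:-→d15:-→d16:-→d17:-→d18:-→d19:-→d20:H4→d21:-→d22:-→d23:-→d24:H4  best=H4
  add 204.117.128.0/20 -> H3 at depth 20
  add 47.72.0.0/16 -> H5 at depth 16

== LOOKUPS ==
["H2","H0","H0","H2","H0","H0","H2","H2","H0","H0","H1","H4","H1","H5","H4"]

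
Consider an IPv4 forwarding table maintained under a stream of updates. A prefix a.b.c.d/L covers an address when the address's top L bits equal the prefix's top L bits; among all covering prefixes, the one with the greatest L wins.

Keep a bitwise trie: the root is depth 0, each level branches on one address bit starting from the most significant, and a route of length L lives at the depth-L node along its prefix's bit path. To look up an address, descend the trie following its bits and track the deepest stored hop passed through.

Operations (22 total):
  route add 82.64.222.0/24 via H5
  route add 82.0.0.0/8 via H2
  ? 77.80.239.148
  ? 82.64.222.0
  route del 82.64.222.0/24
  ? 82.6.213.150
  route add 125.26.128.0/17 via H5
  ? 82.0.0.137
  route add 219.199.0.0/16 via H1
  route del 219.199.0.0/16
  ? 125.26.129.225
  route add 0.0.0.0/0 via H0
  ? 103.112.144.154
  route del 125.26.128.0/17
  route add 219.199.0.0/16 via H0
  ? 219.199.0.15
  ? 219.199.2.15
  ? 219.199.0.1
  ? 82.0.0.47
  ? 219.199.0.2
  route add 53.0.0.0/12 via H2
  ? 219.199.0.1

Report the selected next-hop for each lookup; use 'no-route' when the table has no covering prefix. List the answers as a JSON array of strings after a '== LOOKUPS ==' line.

Process each operation:
  add 82.64.222.0/24 -> H5 at depth 24
  add 82.0.0.0/8 -> H2 at depth 8
  Q 77.80.239.148: descend 010 ; hops seen [∅] ; pick no-route
  Q 82.64.222.0: descend 010100100100000011011110 ; hops seen [H2,H5] ; pick H5
  del 82.64.222.0/24 (clear depth 24)
  Q 82.6.213.150: descend 010100100 ; hops seen [H2] ; pick H2
  add 125.26.128.0/17 -> H5 at depth 17
  Q 82.0.0.137: descend 010100100 ; hops seen [H2] ; pick H2
  add 219.199.0.0/16 -> H1 at depth 16
  del 219.199.0.0/16 (clear depth 16)
  Q 125.26.129.225: descend 01111101000110101 ; hops seen [H5] ; pick H5
  add 0.0.0.0/0 -> H0 at depth 0
  Q 103.112.144.154: descend 011 ; hops seen [H0] ; pick H0
  del 125.26.128.0/17 (clear depth 17)
  add 219.199.0.0/16 -> H0 at depth 16
  Q 219.199.0.15: descend 1101101111000111 ; hops seen [H0,H0] ; pick H0
  Q 219.199.2.15: descend 1101101111000111 ; hops seen [H0,H0] ; pick H0
  Q 219.199.0.1: descend 1101101111000111 ; hops seen [H0,H0] ; pick H0
  Q 82.0.0.47: descend 010100100 ; hops seen [H0,H2] ; pick H2
  Q 219.199.0.2: descend 1101101111000111 ; hops seen [H0,H0] ; pick H0
  add 53.0.0.0/12 -> H2 at depth 12
  Q 219.199.0.1: descend 1101101111000111 ; hops seen [H0,H0] ; pick H0

== LOOKUPS ==
["no-route","H5","H2","H2","H5","H0","H0","H0","H0","H2","H0","H0"]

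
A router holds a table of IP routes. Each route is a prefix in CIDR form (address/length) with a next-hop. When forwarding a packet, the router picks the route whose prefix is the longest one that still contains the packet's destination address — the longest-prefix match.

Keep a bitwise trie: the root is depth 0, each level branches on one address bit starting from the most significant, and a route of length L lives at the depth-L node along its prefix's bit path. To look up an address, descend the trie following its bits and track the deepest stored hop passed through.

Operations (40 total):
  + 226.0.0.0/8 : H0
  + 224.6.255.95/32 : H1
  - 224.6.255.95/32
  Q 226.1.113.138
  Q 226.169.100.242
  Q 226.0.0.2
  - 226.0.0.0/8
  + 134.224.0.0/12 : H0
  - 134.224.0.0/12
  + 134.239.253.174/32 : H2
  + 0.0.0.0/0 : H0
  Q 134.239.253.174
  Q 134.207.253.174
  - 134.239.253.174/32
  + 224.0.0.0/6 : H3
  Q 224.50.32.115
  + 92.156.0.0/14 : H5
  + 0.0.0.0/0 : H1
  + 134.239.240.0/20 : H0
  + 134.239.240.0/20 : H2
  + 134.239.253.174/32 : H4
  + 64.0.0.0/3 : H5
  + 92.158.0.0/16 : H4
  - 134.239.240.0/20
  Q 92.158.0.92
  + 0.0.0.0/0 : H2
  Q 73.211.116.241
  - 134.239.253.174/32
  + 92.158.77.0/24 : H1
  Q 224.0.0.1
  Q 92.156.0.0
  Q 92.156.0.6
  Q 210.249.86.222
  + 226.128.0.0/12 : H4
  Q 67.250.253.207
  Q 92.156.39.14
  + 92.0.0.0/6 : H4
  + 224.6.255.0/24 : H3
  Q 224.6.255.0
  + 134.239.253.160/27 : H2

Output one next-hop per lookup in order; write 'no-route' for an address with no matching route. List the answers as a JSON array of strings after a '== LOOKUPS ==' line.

Apply in order:
  + 226.0.0.0/8 (H0) depth=8
  + 224.6.255.95/32 (H1) depth=32
  del 224.6.255.95/32 (clear depth 32)
  ? 226.1.113.138  path d0:-→d1:-→d2:-→d3:-→d4:-→d5:-→d6:-→d7:-→d8:H0  best=H0
  ? 226.169.100.242  path d0:-→d1:-→d2:-→d3:-→d4:-→d5:-→d6:-→d7:-→d8:H0  best=H0
  ? 226.0.0.2  path d0:-→d1:-→d2:-→d3:-→d4:-→d5:-→d6:-→d7:-→d8:H0  best=H0
  del 226.0.0.0/8 (clear depth 8)
  + 134.224.0.0/12 (H0) depth=12
  del 134.224.0.0/12 (clear depth 12)
  + 134.239.253.174/32 (H2) depth=32
  + 0.0.0.0/0 (H0) depth=0
  ? 134.239.253.174  path d0:H0→d1:-→d2:-→d3:-→d4:-→d5:-→d6:-→d7:-→d8:-→d9:-→d10:-→d11:-→d12:-→d13:-→d14:-→d15:-→d16:-→d17:-→d18:-→d19:-→d20:-→d21:-→d22:-→d23:-→d24:-→d25:-→d26:-→d27:-→d28:-→d29:-→d30:-→d31:-→d32:H2  best=H2
  ? 134.207.253.174  path d0:H0→d1:-→d2:-→d3:-→d4:-→d5:-→d6:-→d7:-→d8:-→d9:-→d10:-  best=H0
  del 134.239.253.174/32 (clear depth 32)
  + 224.0.0.0/6 (H3) depth=6
  ? 224.50.32.115  path d0:H0→d1:-→d2:-→d3:-→d4:-→d5:-→d6:H3→d7:-→d8:-→d9:-→d10:-  best=H3
  + 92.156.0.0/14 (H5) depth=14
  + 0.0.0.0/0 (H1) depth=0
  + 134.239.240.0/20 (H0) depth=20
  + 134.239.240.0/20 (H2) depth=20
  + 134.239.253.174/32 (H4) depth=32
  + 64.0.0.0/3 (H5) depth=3
  + 92.158.0.0/16 (H4) depth=16
  del 134.239.240.0/20 (clear depth 20)
  ? 92.158.0.92  path d0:H1→d1:-→d2:-→d3:H5→d4:-→d5:-→d6:-→d7:-→d8:-→d9:-→d10:-→d11:-→d12:-→d13:-→d14:H5→d15:-→d16:H4  best=H4
  + 0.0.0.0/0 (H2) depth=0
  ? 73.211.116.241  path d0:H2→d1:-→d2:-→d3:H5  best=H5
  del 134.239.253.174/32 (clear depth 32)
  + 92.158.77.0/24 (H1) depth=24
  ? 224.0.0.1  path d0:H2→d1:-→d2:-→d3:-→d4:-→d5:-→d6:H3→d7:-→d8:-→d9:-→d10:-→d11:-→d12:-→d13:-  best=H3
  ? 92.156.0.0  path d0:H2→d1:-→d2:-→d3:H5→d4:-→d5:-→d6:-→d7:-→d8:-→d9:-→d10:-→d11:-→d12:-→d13:-→d14:H5  best=H5
  ? 92.156.0.6  path d0:H2→d1:-→d2:-→d3:H5→d4:-→d5:-→d6:-→d7:-→d8:-→d9:-→d10:-→d11:-→d12:-→d13:-→d14:H5  best=H5
  ? 210.249.86.222  path d0:H2→d1:-→d2:-  best=H2
  + 226.128.0.0/12 (H4) depth=12
  ? 67.250.253.207  path d0:H2→d1:-→d2:-→d3:H5  best=H5
  ? 92.156.39.14  path d0:H2→d1:-→d2:-→d3:H5→d4:-→d5:-→d6:-→d7:-→d8:-→d9:-→d10:-→d11:-→d12:-→d13:-→d14:H5  best=H5
  + 92.0.0.0/6 (H4) depth=6
  + 224.6.255.0/24 (H3) depth=24
  ? 224.6.255.0  path d0:H2→d1:-→d2:-→d3:-→d4:-→d5:-→d6:H3→d7:-→d8:-→d9:-→d10:-→d11:-→d12:-→d13:-→d14:-→d15:-→d16:-→d17:-→d18:-→d19:-→d20:-→d21:-→d22:-→d23:-→d24:H3→d25:-  best=H3
  + 134.239.253.160/27 (H2) depth=27

== LOOKUPS ==
["H0","H0","H0","H2","H0","H3","H4","H5","H3","H5","H5","H2","H5","H5","H3"]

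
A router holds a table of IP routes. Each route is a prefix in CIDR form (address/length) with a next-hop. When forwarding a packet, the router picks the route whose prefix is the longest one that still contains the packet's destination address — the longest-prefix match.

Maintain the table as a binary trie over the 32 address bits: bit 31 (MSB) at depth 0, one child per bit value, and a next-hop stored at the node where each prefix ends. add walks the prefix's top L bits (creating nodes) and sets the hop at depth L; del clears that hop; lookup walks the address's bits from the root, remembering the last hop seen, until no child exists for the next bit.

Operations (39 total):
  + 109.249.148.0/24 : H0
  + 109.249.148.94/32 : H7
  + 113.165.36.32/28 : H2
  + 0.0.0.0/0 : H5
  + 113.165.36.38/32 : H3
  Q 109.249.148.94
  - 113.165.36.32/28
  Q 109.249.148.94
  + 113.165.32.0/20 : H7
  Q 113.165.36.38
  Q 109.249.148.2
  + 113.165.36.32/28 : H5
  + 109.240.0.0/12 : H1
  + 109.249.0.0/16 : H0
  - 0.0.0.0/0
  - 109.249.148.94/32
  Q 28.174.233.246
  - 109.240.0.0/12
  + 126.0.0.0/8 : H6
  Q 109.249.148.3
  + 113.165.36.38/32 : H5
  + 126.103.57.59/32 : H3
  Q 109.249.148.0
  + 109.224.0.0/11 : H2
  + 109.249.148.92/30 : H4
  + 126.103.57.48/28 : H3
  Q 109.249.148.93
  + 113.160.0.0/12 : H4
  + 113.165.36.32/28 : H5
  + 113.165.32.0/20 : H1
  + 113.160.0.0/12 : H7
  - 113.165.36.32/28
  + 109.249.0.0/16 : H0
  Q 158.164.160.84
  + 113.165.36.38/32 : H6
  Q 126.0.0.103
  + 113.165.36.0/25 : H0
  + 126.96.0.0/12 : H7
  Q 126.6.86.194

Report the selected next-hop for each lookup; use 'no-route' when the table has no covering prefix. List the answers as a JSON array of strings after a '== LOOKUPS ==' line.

Apply in order:
  add 109.249.148.0/24 -> H0 at depth 24
  add 109.249.148.94/32 -> H7 at depth 32
  add 113.165.36.32/28 -> H2 at depth 28
  add 0.0.0.0/0 -> H5 at depth 0
  add 113.165.36.38/32 -> H3 at depth 32
  lookup 109.249.148.94: bits 01101101111110011001010001011110 walk d0:H5→d1:-→d2:-→d3:-→d4:-→d5:-→d6:-→d7:-→d8:-→d9:-→d10:-→d11:-→d12:-→d13:-→d14:-→d15:-→d16:-→d17:-→d18:-→d19:-→d20:-→d21:-→d22:-→d23:-→d24:H0→d25:-→d26:-→d27:-→d28:-→d29:-→d30:-→d31:-→d32:H7 -> H7
  - 113.165.36.32/28 clear@28
  lookup 109.249.148.94: bits 01101101111110011001010001011110 walk d0:H5→d1:-→d2:-→d3:-→d4:-→d5:-→d6:-→d7:-→d8:-→d9:-→d10:-→d11:-→d12:-→d13:-→d14:-→d15:-→d16:-→d17:-→d18:-→d19:-→d20:-→d21:-→d22:-→d23:-→d24:H0→d25:-→d26:-→d27:-→d28:-→d29:-→d30:-→d31:-→d32:H7 -> H7
  add 113.165.32.0/20 -> H7 at depth 20
  lookup 113.165.36.38: bits 01110001101001010010010000100110 walk d0:H5→d1:-→d2:-→d3:-→d4:-→d5:-→d6:-→d7:-→d8:-→d9:-→d10:-→d11:-→d12:-→d13:-→d14:-→d15:-→d16:-→d17:-→d18:-→d19:-→d20:H7→d21:-→d22:-→d23:-→d24:-→d25:-→d26:-→d27:-→d28:-→d29:-→d30:-→d31:-→d32:H3 -> H3
  lookup 109.249.148.2: bits 0110110111111001100101000 walk d0:H5→d1:-→d2:-→d3:-→d4:-→d5:-→d6:-→d7:-→d8:-→d9:-→d10:-→d11:-→d12:-→d13:-→d14:-→d15:-→d16:-→d17:-→d18:-→d19:-→d20:-→d21:-→d22:-→d23:-→d24:H0→d25:- -> H0
  add 113.165.36.32/28 -> H5 at depth 28
  add 109.240.0.0/12 -> H1 at depth 12
  add 109.249.0.0/16 -> H0 at depth 16
  - 0.0.0.0/0 clear@0
  - 109.249.148.94/32 clear@32
  lookup 28.174.233.246: bits 0 walk d0:-→d1:- -> no-route
  - 109.240.0.0/12 clear@12
  add 126.0.0.0/8 -> H6 at depth 8
  lookup 109.249.148.3: bits 0110110111111001100101000 walk d0:-→d1:-→d2:-→d3:-→d4:-→d5:-→d6:-→d7:-→d8:-→d9:-→d10:-→d11:-→d12:-→d13:-→d14:-→d15:-→d16:H0→d17:-→d18:-→d19:-→d20:-→d21:-→d22:-→d23:-→d24:H0→d25:- -> H0
  add 113.165.36.38/32 -> H5 at depth 32
  add 126.103.57.59/32 -> H3 at depth 32
  lookup 109.249.148.0: bits 0110110111111001100101000 walk d0:-→d1:-→d2:-→d3:-→d4:-→d5:-→d6:-→d7:-→d8:-→d9:-→d10:-→d11:-→d12:-→d13:-→d14:-→d15:-→d16:H0→d17:-→d18:-→d19:-→d20:-→d21:-→d22:-→d23:-→d24:H0→d25:- -> H0
  add 109.224.0.0/11 -> H2 at depth 11
  add 109.249.148.92/30 -> H4 at depth 30
  add 126.103.57.48/28 -> H3 at depth 28
  lookup 109.249.148.93: bits 011011011111100110010100010111 walk d0:-→d1:-→d2:-→d3:-→d4:-→d5:-→d6:-→d7:-→d8:-→d9:-→d10:-→d11:H2→d12:-→d13:-→d14:-→d15:-→d16:H0→d17:-→d18:-→d19:-→d20:-→d21:-→d22:-→d23:-→d24:H0→d25:-→d26:-→d27:-→d28:-→d29:-→d30:H4 -> H4
  add 113.160.0.0/12 -> H4 at depth 12
  add 113.165.36.32/28 -> H5 at depth 28
  add 113.165.32.0/20 -> H1 at depth 20
  add 113.160.0.0/12 -> H7 at depth 12
  - 113.165.36.32/28 clear@28
  add 109.249.0.0/16 -> H0 at depth 16
  lookup 158.164.160.84: bits ε walk d0:- -> no-route
  add 113.165.36.38/32 -> H6 at depth 32
  lookup 126.0.0.103: bits 011111100 walk d0:-→d1:-→d2:-→d3:-→d4:-→d5:-→d6:-→d7:-→d8:H6→d9:- -> H6
  add 113.165.36.0/25 -> H0 at depth 25
  add 126.96.0.0/12 -> H7 at depth 12
  lookup 126.6.86.194: bits 011111100 walk d0:-→d1:-→d2:-→d3:-→d4:-→d5:-→d6:-→d7:-→d8:H6→d9:- -> H6

== LOOKUPS ==
["H7","H7","H3","H0","no-route","H0","H0","H4","no-route","H6","H6"]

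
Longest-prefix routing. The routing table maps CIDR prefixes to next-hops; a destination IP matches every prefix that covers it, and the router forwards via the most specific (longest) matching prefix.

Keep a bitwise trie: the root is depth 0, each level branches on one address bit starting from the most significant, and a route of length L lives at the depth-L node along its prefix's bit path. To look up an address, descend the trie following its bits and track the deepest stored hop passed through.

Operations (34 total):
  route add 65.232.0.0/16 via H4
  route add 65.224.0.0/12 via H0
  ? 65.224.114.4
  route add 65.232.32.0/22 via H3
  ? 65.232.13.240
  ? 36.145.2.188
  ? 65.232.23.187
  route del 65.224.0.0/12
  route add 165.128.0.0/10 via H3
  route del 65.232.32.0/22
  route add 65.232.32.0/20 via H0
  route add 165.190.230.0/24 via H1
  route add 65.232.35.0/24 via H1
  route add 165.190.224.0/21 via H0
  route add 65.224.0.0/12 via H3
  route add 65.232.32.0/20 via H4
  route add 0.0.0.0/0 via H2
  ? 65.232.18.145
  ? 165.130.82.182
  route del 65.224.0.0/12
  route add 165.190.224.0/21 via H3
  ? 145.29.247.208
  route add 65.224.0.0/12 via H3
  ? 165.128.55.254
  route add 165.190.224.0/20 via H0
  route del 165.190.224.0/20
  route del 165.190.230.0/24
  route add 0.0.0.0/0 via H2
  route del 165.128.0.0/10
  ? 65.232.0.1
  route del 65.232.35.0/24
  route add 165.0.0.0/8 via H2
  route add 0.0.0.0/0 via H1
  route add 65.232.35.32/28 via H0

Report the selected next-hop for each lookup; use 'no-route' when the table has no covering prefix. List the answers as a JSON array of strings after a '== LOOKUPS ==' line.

Trace:
  + 65.232.0.0/16 (H4) depth=16
  + 65.224.0.0/12 (H0) depth=12
  Q 65.224.114.4: descend 010000011110 ; hops seen [H0] ; pick H0
  + 65.232.32.0/22 (H3) depth=22
  Q 65.232.13.240: descend 010000011110100000 ; hops seen [H0,H4] ; pick H4
  Q 36.145.2.188: descend 0 ; hops seen [∅] ; pick no-route
  Q 65.232.23.187: descend 010000011110100000 ; hops seen [H0,H4] ; pick H4
  del 65.224.0.0/12 (clear depth 12)
  + 165.128.0.0/10 (H3) depth=10
  del 65.232.32.0/22 (clear depth 22)
  + 65.232.32.0/20 (H0) depth=20
  + 165.190.230.0/24 (H1) depth=24
  + 65.232.35.0/24 (H1) depth=24
  + 165.190.224.0/21 (H0) depth=21
  + 65.224.0.0/12 (H3) depth=12
  + 65.232.32.0/20 (H4) depth=20
  + 0.0.0.0/0 (H2) depth=0
  Q 65.232.18.145: descend 010000011110100000 ; hops seen [H2,H3,H4] ; pick H4
  Q 165.130.82.182: descend 1010010110 ; hops seen [H2,H3] ; pick H3
  del 65.224.0.0/12 (clear depth 12)
  + 165.190.224.0/21 (H3) depth=21
  Q 145.29.247.208: descend 10 ; hops seen [H2] ; pick H2
  + 65.224.0.0/12 (H3) depth=12
  Q 165.128.55.254: descend 1010010110 ; hops seen [H2,H3] ; pick H3
  + 165.190.224.0/20 (H0) depth=20
  del 165.190.224.0/20 (clear depth 20)
  del 165.190.230.0/24 (clear depth 24)
  + 0.0.0.0/0 (H2) depth=0
  del 165.128.0.0/10 (clear depth 10)
  Q 65.232.0.1: descend 010000011110100000 ; hops seen [H2,H3,H4] ; pick H4
  del 65.232.35.0/24 (clear depth 24)
  + 165.0.0.0/8 (H2) depth=8
  + 0.0.0.0/0 (H1) depth=0
  + 65.232.35.32/28 (H0) depth=28

== LOOKUPS ==
["H0","H4","no-route","H4","H4","H3","H2","H3","H4"]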